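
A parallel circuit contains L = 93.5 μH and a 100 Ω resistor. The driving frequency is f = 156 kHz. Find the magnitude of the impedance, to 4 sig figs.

ω = 2πf = 980200 rad/s
X_L = ωL = 91.65 Ω
Parallel: admittances add. Y = 1/R + 1/(jωL)
Y = (0.01000 − j0.01091) S
|Y| = 0.01480 S → |Z| = 1/|Y| = 67.56 Ω, ∠Z = −∠Y = 47.50°

67.56 Ω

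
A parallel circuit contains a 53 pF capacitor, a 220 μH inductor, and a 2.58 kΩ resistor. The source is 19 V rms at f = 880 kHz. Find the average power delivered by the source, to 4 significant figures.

139.9 mW

ω = 2πf = 5.529e+06 rad/s
X_L = ωL = 1216 Ω
X_C = 1/(ωC) = 3412 Ω
Parallel: admittances add. Y = 1/R + 1/(jωL) + jωC
Y = (0.0003876 − j0.0005290) S
|Y| = 0.0006558 S → |Z| = 1/|Y| = 1525 Ω, ∠Z = −∠Y = 53.77°
I = V/|Z| = 12.46 mA
P = VI cos φ = 19 × 0.01246 × cos(53.77°) = 139.9 mW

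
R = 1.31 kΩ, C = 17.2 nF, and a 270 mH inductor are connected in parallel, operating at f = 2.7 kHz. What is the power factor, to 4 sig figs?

ω = 2πf = 16960 rad/s
X_L = ωL = 4580 Ω
X_C = 1/(ωC) = 3427 Ω
Parallel: admittances add. Y = 1/R + 1/(jωL) + jωC
Y = (0.0007634 + j7.347e-05) S
|Y| = 0.0007669 S → |Z| = 1/|Y| = 1304 Ω, ∠Z = −∠Y = -5.498°
cos φ = cos(-5.498°) = 0.9954

0.9954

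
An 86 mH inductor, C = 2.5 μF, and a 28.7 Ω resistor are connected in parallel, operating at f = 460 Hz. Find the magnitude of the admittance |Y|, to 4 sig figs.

ω = 2πf = 2890 rad/s
X_L = ωL = 248.6 Ω
X_C = 1/(ωC) = 138.4 Ω
Parallel: admittances add. Y = 1/R + 1/(jωL) + jωC
Y = (0.03484 + j0.003203) S
|Y| = 0.03499 S → |Z| = 1/|Y| = 28.58 Ω, ∠Z = −∠Y = -5.251°

34.99 mS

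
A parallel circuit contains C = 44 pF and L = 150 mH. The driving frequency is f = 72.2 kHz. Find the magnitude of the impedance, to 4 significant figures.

ω = 2πf = 453600 rad/s
X_L = ωL = 68050 Ω
X_C = 1/(ωC) = 50100 Ω
Parallel: admittances add. Y = 1/(jωL) + jωC
Y = (0 + j5.265e-06) S
|Y| = 5.265e-06 S → |Z| = 1/|Y| = 189900 Ω, ∠Z = −∠Y = -90.00°

189900 Ω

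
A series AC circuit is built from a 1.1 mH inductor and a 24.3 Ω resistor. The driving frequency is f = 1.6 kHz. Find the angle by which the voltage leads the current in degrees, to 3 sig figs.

24.5°

ω = 2πf = 10050 rad/s
X_L = ωL = 11.1 Ω
Z = 24.3 + j11.1 Ω
|Z| = √(24.3² + 11.1²) = 26.7 Ω
∠Z = arctan(11.1/24.3) = 24.5°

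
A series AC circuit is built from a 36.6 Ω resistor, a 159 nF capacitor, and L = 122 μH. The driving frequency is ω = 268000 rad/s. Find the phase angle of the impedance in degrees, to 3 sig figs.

14.2°

X_L = ωL = 32.7 Ω
X_C = 1/(ωC) = 23.5 Ω
Net reactance X = X_L − X_C = 9.23 Ω
Z = 36.6 + j9.23 Ω
|Z| = √(36.6² + 9.23²) = 37.7 Ω
∠Z = arctan(9.23/36.6) = 14.2°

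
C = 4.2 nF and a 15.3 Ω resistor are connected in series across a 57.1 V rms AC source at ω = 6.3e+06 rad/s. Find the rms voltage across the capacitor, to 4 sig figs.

52.93 V

X_C = 1/(ωC) = 37.79 Ω
Z = 15.30 − j37.79 Ω
|Z| = √(15.30² + 37.79²) = 40.77 Ω
I = V/|Z| = 1.400 A
V_C = I·|Z_C| = 1.400 × 37.79 = 52.93 V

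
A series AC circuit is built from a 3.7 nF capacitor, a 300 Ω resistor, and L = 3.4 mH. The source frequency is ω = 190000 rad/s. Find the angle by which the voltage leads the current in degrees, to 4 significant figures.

-68.88°

X_L = ωL = 646.0 Ω
X_C = 1/(ωC) = 1422 Ω
Net reactance X = X_L − X_C = -776.5 Ω
Z = 300.0 − j776.5 Ω
|Z| = √(300.0² + 776.5²) = 832.4 Ω
∠Z = arctan(-776.5/300.0) = -68.88°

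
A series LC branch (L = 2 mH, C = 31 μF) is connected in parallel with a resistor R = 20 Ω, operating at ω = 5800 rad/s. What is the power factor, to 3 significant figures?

0.289

X_L = ωL = 11.6 Ω
X_C = 1/(ωC) = 5.56 Ω
Branch 1: Z₁ = R = 20.0 Ω
Branch 2 (series LC): Z₂ = j(X_L − X_C) = j6.04 Ω
Parallel: Z = Z₁Z₂/(Z₁+Z₂), |Z| = 5.78 Ω, ∠Z = 73.2°
cos φ = cos(73.2°) = 0.289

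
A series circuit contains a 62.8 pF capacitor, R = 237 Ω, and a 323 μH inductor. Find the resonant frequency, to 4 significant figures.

1.117 MHz

ω₀ = 1/√(LC) = 1/√(0.000323 × 6.28e-11) = 7.021e+06 rad/s
f₀ = ω₀/(2π) = 1.117 MHz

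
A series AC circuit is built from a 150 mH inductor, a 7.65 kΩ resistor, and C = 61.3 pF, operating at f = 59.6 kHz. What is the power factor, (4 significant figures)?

ω = 2πf = 374500 rad/s
X_L = ωL = 56170 Ω
X_C = 1/(ωC) = 43560 Ω
Net reactance X = X_L − X_C = 12610 Ω
Z = 7650 + j12610 Ω
|Z| = √(7650² + 12610²) = 14750 Ω
∠Z = arctan(12610/7650) = 58.75°
cos φ = cos(58.75°) = 0.5187

0.5187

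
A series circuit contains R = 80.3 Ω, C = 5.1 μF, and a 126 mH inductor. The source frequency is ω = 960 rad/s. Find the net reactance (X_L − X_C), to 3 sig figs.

-83.3 Ω

X_L = ωL = 121 Ω
X_C = 1/(ωC) = 204 Ω
X = 121 − 204 = -83.3 Ω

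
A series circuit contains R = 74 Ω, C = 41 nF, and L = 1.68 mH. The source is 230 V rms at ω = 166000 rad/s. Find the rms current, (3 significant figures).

1.52 A

X_L = ωL = 279 Ω
X_C = 1/(ωC) = 147 Ω
Net reactance X = X_L − X_C = 132 Ω
Z = 74.0 + j132 Ω
|Z| = √(74.0² + 132²) = 151 Ω
I = V/|Z| = 230/151 = 1.52 A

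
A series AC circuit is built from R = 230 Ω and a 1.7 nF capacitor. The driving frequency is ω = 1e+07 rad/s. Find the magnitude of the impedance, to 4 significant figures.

237.4 Ω

X_C = 1/(ωC) = 58.82 Ω
Z = 230.0 − j58.82 Ω
|Z| = √(230.0² + 58.82²) = 237.4 Ω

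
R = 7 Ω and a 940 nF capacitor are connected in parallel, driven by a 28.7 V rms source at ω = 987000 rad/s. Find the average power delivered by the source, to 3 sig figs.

118 W

X_C = 1/(ωC) = 1.08 Ω
Parallel: admittances add. Y = 1/R + jωC
Y = (0.143 + j0.928) S
|Y| = 0.939 S → |Z| = 1/|Y| = 1.07 Ω, ∠Z = −∠Y = -81.2°
I = V/|Z| = 26.9 A
P = VI cos φ = 28.7 × 26.9 × cos(-81.2°) = 118 W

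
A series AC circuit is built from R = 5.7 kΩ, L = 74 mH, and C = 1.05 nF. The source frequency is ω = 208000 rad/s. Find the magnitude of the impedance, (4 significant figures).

12220 Ω

X_L = ωL = 15390 Ω
X_C = 1/(ωC) = 4579 Ω
Net reactance X = X_L − X_C = 10810 Ω
Z = 5700 + j10810 Ω
|Z| = √(5700² + 10810²) = 12220 Ω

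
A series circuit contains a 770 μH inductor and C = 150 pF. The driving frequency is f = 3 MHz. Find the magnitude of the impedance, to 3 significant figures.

14200 Ω

ω = 2πf = 1.885e+07 rad/s
X_L = ωL = 14500 Ω
X_C = 1/(ωC) = 354 Ω
Net reactance X = X_L − X_C = 14200 Ω
Z = j14200 Ω
|Z| = √(0² + 14200²) = 14200 Ω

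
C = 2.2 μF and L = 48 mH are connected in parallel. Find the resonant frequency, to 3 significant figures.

ω₀ = 1/√(LC) = 1/√(0.048 × 2.2e-06) = 3077 rad/s
f₀ = ω₀/(2π) = 490 Hz

490 Hz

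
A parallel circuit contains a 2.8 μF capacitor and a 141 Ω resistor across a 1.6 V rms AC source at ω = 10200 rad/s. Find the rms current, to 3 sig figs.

X_C = 1/(ωC) = 35.0 Ω
Parallel: admittances add. Y = 1/R + jωC
Y = (0.00709 + j0.0286) S
|Y| = 0.0294 S → |Z| = 1/|Y| = 34.0 Ω, ∠Z = −∠Y = -76.1°
I = V/|Z| = 1.6/34.0 = 47.1 mA

47.1 mA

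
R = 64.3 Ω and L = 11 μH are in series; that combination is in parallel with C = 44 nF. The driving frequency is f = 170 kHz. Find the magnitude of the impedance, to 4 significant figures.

21.40 Ω

ω = 2πf = 1.068e+06 rad/s
X_L = ωL = 11.75 Ω
X_C = 1/(ωC) = 21.28 Ω
Branch 1 (R+jX_L): Z₁ = 64.30 + j11.75 Ω, |Z₁| = 65.36 Ω
Branch 2 (−jX_C): Z₂ = −j21.28 Ω
Parallel: Z = Z₁Z₂/(Z₁+Z₂), |Z| = 21.40 Ω, ∠Z = -71.22°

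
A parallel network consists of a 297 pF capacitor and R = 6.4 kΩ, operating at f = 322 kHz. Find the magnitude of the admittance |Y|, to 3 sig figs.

ω = 2πf = 2.023e+06 rad/s
X_C = 1/(ωC) = 1660 Ω
Parallel: admittances add. Y = 1/R + jωC
Y = (0.000156 + j0.000601) S
|Y| = 0.000621 S → |Z| = 1/|Y| = 1610 Ω, ∠Z = −∠Y = -75.4°

621 μS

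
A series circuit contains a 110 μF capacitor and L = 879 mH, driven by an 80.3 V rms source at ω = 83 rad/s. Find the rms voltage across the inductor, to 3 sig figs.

X_L = ωL = 73.0 Ω
X_C = 1/(ωC) = 110 Ω
Net reactance X = X_L − X_C = -36.6 Ω
Z = − j36.6 Ω
|Z| = √(0² + 36.6²) = 36.6 Ω
I = V/|Z| = 2.20 A
V_L = I·|Z_L| = 2.20 × 73.0 = 160 V

160 V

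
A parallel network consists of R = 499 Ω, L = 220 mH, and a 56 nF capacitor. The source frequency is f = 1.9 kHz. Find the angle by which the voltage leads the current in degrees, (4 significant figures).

ω = 2πf = 11940 rad/s
X_L = ωL = 2626 Ω
X_C = 1/(ωC) = 1496 Ω
Parallel: admittances add. Y = 1/R + 1/(jωL) + jωC
Y = (0.002004 + j0.0002878) S
|Y| = 0.002025 S → |Z| = 1/|Y| = 493.9 Ω, ∠Z = −∠Y = -8.172°

-8.172°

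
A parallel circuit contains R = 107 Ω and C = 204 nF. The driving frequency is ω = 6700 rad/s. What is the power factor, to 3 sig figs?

0.989

X_C = 1/(ωC) = 732 Ω
Parallel: admittances add. Y = 1/R + jωC
Y = (0.00935 + j0.00137) S
|Y| = 0.00945 S → |Z| = 1/|Y| = 106 Ω, ∠Z = −∠Y = -8.32°
cos φ = cos(-8.32°) = 0.989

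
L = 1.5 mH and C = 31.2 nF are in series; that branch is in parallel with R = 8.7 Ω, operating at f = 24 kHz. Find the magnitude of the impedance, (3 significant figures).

7.34 Ω

ω = 2πf = 150800 rad/s
X_L = ωL = 226 Ω
X_C = 1/(ωC) = 213 Ω
Branch 1: Z₁ = R = 8.70 Ω
Branch 2 (series LC): Z₂ = j(X_L − X_C) = j13.6 Ω
Parallel: Z = Z₁Z₂/(Z₁+Z₂), |Z| = 7.34 Ω, ∠Z = 32.5°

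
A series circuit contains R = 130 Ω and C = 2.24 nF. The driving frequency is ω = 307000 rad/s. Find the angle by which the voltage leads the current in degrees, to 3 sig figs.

-84.9°

X_C = 1/(ωC) = 1450 Ω
Z = 130 − j1450 Ω
|Z| = √(130² + 1450²) = 1460 Ω
∠Z = arctan(-1450/130) = -84.9°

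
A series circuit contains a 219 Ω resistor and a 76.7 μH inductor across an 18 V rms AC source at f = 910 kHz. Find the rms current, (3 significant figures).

36.7 mA

ω = 2πf = 5.718e+06 rad/s
X_L = ωL = 439 Ω
Z = 219 + j439 Ω
|Z| = √(219² + 439²) = 490 Ω
I = V/|Z| = 18/490 = 36.7 mA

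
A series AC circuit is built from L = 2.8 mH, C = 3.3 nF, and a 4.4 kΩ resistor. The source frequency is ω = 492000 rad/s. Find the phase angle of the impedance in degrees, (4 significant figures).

X_L = ωL = 1378 Ω
X_C = 1/(ωC) = 615.9 Ω
Net reactance X = X_L − X_C = 761.7 Ω
Z = 4400 + j761.7 Ω
|Z| = √(4400² + 761.7²) = 4465 Ω
∠Z = arctan(761.7/4400) = 9.821°

9.821°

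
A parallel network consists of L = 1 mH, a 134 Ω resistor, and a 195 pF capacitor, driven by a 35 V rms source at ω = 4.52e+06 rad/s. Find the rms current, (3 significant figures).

262 mA

X_L = ωL = 4520 Ω
X_C = 1/(ωC) = 1130 Ω
Parallel: admittances add. Y = 1/R + 1/(jωL) + jωC
Y = (0.00746 + j0.000660) S
|Y| = 0.00749 S → |Z| = 1/|Y| = 133 Ω, ∠Z = −∠Y = -5.06°
I = V/|Z| = 35/133 = 262 mA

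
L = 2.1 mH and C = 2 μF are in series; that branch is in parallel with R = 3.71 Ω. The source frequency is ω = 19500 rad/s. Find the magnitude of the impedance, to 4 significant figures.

3.606 Ω

X_L = ωL = 40.95 Ω
X_C = 1/(ωC) = 25.64 Ω
Branch 1: Z₁ = R = 3.710 Ω
Branch 2 (series LC): Z₂ = j(X_L − X_C) = j15.31 Ω
Parallel: Z = Z₁Z₂/(Z₁+Z₂), |Z| = 3.606 Ω, ∠Z = 13.62°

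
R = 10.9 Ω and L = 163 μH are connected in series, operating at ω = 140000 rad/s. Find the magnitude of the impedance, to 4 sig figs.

X_L = ωL = 22.82 Ω
Z = 10.90 + j22.82 Ω
|Z| = √(10.90² + 22.82²) = 25.29 Ω

25.29 Ω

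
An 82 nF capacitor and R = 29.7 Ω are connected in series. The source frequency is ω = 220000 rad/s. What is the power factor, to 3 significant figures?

X_C = 1/(ωC) = 55.4 Ω
Z = 29.7 − j55.4 Ω
|Z| = √(29.7² + 55.4²) = 62.9 Ω
∠Z = arctan(-55.4/29.7) = -61.8°
cos φ = cos(-61.8°) = 0.472

0.472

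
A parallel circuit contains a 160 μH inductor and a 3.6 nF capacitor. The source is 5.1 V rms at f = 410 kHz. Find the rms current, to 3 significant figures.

ω = 2πf = 2.576e+06 rad/s
X_L = ωL = 412 Ω
X_C = 1/(ωC) = 108 Ω
Parallel: admittances add. Y = 1/(jωL) + jωC
Y = (0 + j0.00685) S
|Y| = 0.00685 S → |Z| = 1/|Y| = 146 Ω, ∠Z = −∠Y = -90.0°
I = V/|Z| = 5.1/146 = 34.9 mA

34.9 mA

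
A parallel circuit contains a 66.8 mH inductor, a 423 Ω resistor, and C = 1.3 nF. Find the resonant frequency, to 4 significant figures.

ω₀ = 1/√(LC) = 1/√(0.0668 × 1.3e-09) = 107300 rad/s
f₀ = ω₀/(2π) = 17.08 kHz

17.08 kHz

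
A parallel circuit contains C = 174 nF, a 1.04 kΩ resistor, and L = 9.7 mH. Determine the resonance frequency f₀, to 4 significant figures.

ω₀ = 1/√(LC) = 1/√(0.0097 × 1.74e-07) = 24340 rad/s
f₀ = ω₀/(2π) = 3.874 kHz

3.874 kHz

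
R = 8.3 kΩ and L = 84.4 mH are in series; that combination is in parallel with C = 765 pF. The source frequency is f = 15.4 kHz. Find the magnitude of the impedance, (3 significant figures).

15900 Ω

ω = 2πf = 96760 rad/s
X_L = ωL = 8170 Ω
X_C = 1/(ωC) = 13500 Ω
Branch 1 (R+jX_L): Z₁ = 8300 + j8170 Ω, |Z₁| = 11600 Ω
Branch 2 (−jX_C): Z₂ = −j13500 Ω
Parallel: Z = Z₁Z₂/(Z₁+Z₂), |Z| = 15900 Ω, ∠Z = -12.7°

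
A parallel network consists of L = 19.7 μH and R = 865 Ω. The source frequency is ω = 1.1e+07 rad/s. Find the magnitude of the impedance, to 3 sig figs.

X_L = ωL = 217 Ω
Parallel: admittances add. Y = 1/R + 1/(jωL)
Y = (0.00116 − j0.00461) S
|Y| = 0.00476 S → |Z| = 1/|Y| = 210 Ω, ∠Z = −∠Y = 75.9°

210 Ω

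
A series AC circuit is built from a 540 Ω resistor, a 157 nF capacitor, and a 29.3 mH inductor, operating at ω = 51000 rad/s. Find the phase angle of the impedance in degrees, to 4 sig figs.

X_L = ωL = 1494 Ω
X_C = 1/(ωC) = 124.9 Ω
Net reactance X = X_L − X_C = 1369 Ω
Z = 540.0 + j1369 Ω
|Z| = √(540.0² + 1369²) = 1472 Ω
∠Z = arctan(1369/540.0) = 68.48°

68.48°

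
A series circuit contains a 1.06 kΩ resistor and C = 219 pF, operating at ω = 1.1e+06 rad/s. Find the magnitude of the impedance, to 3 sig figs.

X_C = 1/(ωC) = 4150 Ω
Z = 1060 − j4150 Ω
|Z| = √(1060² + 4150²) = 4280 Ω

4280 Ω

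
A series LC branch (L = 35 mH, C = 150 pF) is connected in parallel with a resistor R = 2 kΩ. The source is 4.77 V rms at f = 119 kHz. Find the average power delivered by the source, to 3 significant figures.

11.4 mW

ω = 2πf = 747700 rad/s
X_L = ωL = 26200 Ω
X_C = 1/(ωC) = 8920 Ω
Branch 1: Z₁ = R = 2000 Ω
Branch 2 (series LC): Z₂ = j(X_L − X_C) = j17300 Ω
Parallel: Z = Z₁Z₂/(Z₁+Z₂), |Z| = 1990 Ω, ∠Z = 6.61°
I = V/|Z| = 2.40 mA
P = VI cos φ = 4.77 × 0.00240 × cos(6.61°) = 11.4 mW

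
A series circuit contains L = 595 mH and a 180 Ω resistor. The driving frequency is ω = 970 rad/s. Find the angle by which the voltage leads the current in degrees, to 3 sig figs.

72.7°

X_L = ωL = 577 Ω
Z = 180 + j577 Ω
|Z| = √(180² + 577²) = 605 Ω
∠Z = arctan(577/180) = 72.7°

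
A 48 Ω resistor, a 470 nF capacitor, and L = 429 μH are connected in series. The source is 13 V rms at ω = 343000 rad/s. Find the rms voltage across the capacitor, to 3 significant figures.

0.542 V

X_L = ωL = 147 Ω
X_C = 1/(ωC) = 6.20 Ω
Net reactance X = X_L − X_C = 141 Ω
Z = 48.0 + j141 Ω
|Z| = √(48.0² + 141²) = 149 Ω
I = V/|Z| = 87.3 mA
V_C = I·|Z_C| = 0.0873 × 6.20 = 0.542 V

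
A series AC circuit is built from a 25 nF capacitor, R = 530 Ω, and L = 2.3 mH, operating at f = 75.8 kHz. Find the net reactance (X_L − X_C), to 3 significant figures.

1010 Ω

ω = 2πf = 476300 rad/s
X_L = ωL = 1100 Ω
X_C = 1/(ωC) = 84.0 Ω
X = 1100 − 84.0 = 1010 Ω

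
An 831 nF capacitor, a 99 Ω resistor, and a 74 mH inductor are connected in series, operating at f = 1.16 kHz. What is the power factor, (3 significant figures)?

ω = 2πf = 7288 rad/s
X_L = ωL = 539 Ω
X_C = 1/(ωC) = 165 Ω
Net reactance X = X_L − X_C = 374 Ω
Z = 99.0 + j374 Ω
|Z| = √(99.0² + 374²) = 387 Ω
∠Z = arctan(374/99.0) = 75.2°
cos φ = cos(75.2°) = 0.256

0.256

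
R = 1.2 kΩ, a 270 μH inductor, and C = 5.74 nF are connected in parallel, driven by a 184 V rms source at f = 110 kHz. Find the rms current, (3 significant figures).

298 mA

ω = 2πf = 691200 rad/s
X_L = ωL = 187 Ω
X_C = 1/(ωC) = 252 Ω
Parallel: admittances add. Y = 1/R + 1/(jωL) + jωC
Y = (0.000833 − j0.00139) S
|Y| = 0.00162 S → |Z| = 1/|Y| = 617 Ω, ∠Z = −∠Y = 59.1°
I = V/|Z| = 184/617 = 298 mA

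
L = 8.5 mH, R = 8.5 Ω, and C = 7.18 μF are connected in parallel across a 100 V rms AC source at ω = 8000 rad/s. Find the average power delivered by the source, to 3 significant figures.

X_L = ωL = 68.0 Ω
X_C = 1/(ωC) = 17.4 Ω
Parallel: admittances add. Y = 1/R + 1/(jωL) + jωC
Y = (0.118 + j0.0427) S
|Y| = 0.125 S → |Z| = 1/|Y| = 7.99 Ω, ∠Z = −∠Y = -20.0°
I = V/|Z| = 12.5 A
P = VI cos φ = 100 × 12.5 × cos(-20.0°) = 1.18 kW

1.18 kW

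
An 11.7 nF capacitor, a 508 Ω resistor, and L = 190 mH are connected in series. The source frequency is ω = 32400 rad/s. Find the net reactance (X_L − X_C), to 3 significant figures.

X_L = ωL = 6160 Ω
X_C = 1/(ωC) = 2640 Ω
X = 6160 − 2640 = 3520 Ω

3520 Ω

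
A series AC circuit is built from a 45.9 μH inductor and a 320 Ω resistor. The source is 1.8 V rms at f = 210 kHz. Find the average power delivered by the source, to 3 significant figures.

ω = 2πf = 1.319e+06 rad/s
X_L = ωL = 60.6 Ω
Z = 320 + j60.6 Ω
|Z| = √(320² + 60.6²) = 326 Ω
∠Z = arctan(60.6/320) = 10.7°
I = V/|Z| = 5.53 mA
P = VI cos φ = 1.8 × 0.00553 × cos(10.7°) = 9.77 mW

9.77 mW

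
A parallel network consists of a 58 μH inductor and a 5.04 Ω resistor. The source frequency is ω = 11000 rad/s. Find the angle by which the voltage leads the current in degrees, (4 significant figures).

X_L = ωL = 0.6380 Ω
Parallel: admittances add. Y = 1/R + 1/(jωL)
Y = (0.1984 − j1.567) S
|Y| = 1.580 S → |Z| = 1/|Y| = 0.6329 Ω, ∠Z = −∠Y = 82.79°

82.79°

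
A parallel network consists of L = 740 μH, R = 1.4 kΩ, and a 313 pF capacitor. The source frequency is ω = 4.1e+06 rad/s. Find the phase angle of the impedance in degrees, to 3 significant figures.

X_L = ωL = 3030 Ω
X_C = 1/(ωC) = 779 Ω
Parallel: admittances add. Y = 1/R + 1/(jωL) + jωC
Y = (0.000714 + j0.000954) S
|Y| = 0.00119 S → |Z| = 1/|Y| = 839 Ω, ∠Z = −∠Y = -53.2°

-53.2°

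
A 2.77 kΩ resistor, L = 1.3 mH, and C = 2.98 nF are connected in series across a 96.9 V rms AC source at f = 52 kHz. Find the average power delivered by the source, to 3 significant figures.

3.24 W

ω = 2πf = 326700 rad/s
X_L = ωL = 425 Ω
X_C = 1/(ωC) = 1030 Ω
Net reactance X = X_L − X_C = -602 Ω
Z = 2770 − j602 Ω
|Z| = √(2770² + 602²) = 2830 Ω
∠Z = arctan(-602/2770) = -12.3°
I = V/|Z| = 34.2 mA
P = VI cos φ = 96.9 × 0.0342 × cos(-12.3°) = 3.24 W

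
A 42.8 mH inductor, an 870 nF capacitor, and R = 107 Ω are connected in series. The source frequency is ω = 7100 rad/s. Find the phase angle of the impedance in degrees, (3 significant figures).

X_L = ωL = 304 Ω
X_C = 1/(ωC) = 162 Ω
Net reactance X = X_L − X_C = 142 Ω
Z = 107 + j142 Ω
|Z| = √(107² + 142²) = 178 Ω
∠Z = arctan(142/107) = 53.0°

53.0°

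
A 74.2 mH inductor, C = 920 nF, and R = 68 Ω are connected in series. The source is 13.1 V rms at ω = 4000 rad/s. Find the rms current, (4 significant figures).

180.8 mA

X_L = ωL = 296.8 Ω
X_C = 1/(ωC) = 271.7 Ω
Net reactance X = X_L − X_C = 25.06 Ω
Z = 68.00 + j25.06 Ω
|Z| = √(68.00² + 25.06²) = 72.47 Ω
I = V/|Z| = 13.1/72.47 = 180.8 mA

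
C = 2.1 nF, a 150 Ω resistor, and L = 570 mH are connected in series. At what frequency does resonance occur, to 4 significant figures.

ω₀ = 1/√(LC) = 1/√(0.57 × 2.1e-09) = 28900 rad/s
f₀ = ω₀/(2π) = 4.600 kHz

4.600 kHz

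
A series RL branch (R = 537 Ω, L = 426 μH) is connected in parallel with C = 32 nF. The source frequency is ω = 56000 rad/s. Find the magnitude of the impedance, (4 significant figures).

396.0 Ω

X_L = ωL = 23.86 Ω
X_C = 1/(ωC) = 558.0 Ω
Branch 1 (R+jX_L): Z₁ = 537.0 + j23.86 Ω, |Z₁| = 537.5 Ω
Branch 2 (−jX_C): Z₂ = −j558.0 Ω
Parallel: Z = Z₁Z₂/(Z₁+Z₂), |Z| = 396.0 Ω, ∠Z = -42.61°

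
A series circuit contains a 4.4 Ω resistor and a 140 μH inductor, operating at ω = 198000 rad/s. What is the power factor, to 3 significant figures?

0.157

X_L = ωL = 27.7 Ω
Z = 4.40 + j27.7 Ω
|Z| = √(4.40² + 27.7²) = 28.1 Ω
∠Z = arctan(27.7/4.40) = 81.0°
cos φ = cos(81.0°) = 0.157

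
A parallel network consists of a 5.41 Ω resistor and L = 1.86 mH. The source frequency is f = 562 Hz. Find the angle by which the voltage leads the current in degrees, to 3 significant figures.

39.5°

ω = 2πf = 3531 rad/s
X_L = ωL = 6.57 Ω
Parallel: admittances add. Y = 1/R + 1/(jωL)
Y = (0.185 − j0.152) S
|Y| = 0.239 S → |Z| = 1/|Y| = 4.18 Ω, ∠Z = −∠Y = 39.5°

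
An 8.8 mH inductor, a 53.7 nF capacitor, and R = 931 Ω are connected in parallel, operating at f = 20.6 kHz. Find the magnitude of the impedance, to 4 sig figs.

ω = 2πf = 129400 rad/s
X_L = ωL = 1139 Ω
X_C = 1/(ωC) = 143.9 Ω
Parallel: admittances add. Y = 1/R + 1/(jωL) + jωC
Y = (0.001074 + j0.006073) S
|Y| = 0.006167 S → |Z| = 1/|Y| = 162.2 Ω, ∠Z = −∠Y = -79.97°

162.2 Ω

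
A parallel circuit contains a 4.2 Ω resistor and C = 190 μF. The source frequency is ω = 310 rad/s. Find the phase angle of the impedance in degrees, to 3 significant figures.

-13.9°

X_C = 1/(ωC) = 17.0 Ω
Parallel: admittances add. Y = 1/R + jωC
Y = (0.238 + j0.0589) S
|Y| = 0.245 S → |Z| = 1/|Y| = 4.08 Ω, ∠Z = −∠Y = -13.9°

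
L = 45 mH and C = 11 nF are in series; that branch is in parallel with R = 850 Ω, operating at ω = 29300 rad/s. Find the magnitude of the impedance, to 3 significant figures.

767 Ω

X_L = ωL = 1320 Ω
X_C = 1/(ωC) = 3100 Ω
Branch 1: Z₁ = R = 850 Ω
Branch 2 (series LC): Z₂ = j(X_L − X_C) = −j1780 Ω
Parallel: Z = Z₁Z₂/(Z₁+Z₂), |Z| = 767 Ω, ∠Z = -25.5°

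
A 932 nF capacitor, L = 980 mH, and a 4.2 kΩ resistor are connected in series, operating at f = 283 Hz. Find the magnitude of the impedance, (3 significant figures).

4350 Ω

ω = 2πf = 1778 rad/s
X_L = ωL = 1740 Ω
X_C = 1/(ωC) = 603 Ω
Net reactance X = X_L − X_C = 1140 Ω
Z = 4200 + j1140 Ω
|Z| = √(4200² + 1140²) = 4350 Ω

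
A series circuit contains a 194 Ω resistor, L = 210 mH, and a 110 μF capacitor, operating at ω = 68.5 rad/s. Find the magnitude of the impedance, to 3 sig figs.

X_L = ωL = 14.4 Ω
X_C = 1/(ωC) = 133 Ω
Net reactance X = X_L − X_C = -118 Ω
Z = 194 − j118 Ω
|Z| = √(194² + 118²) = 227 Ω

227 Ω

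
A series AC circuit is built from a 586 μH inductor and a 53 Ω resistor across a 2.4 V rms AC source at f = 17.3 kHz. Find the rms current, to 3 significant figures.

29.0 mA

ω = 2πf = 108700 rad/s
X_L = ωL = 63.7 Ω
Z = 53.0 + j63.7 Ω
|Z| = √(53.0² + 63.7²) = 82.9 Ω
I = V/|Z| = 2.4/82.9 = 29.0 mA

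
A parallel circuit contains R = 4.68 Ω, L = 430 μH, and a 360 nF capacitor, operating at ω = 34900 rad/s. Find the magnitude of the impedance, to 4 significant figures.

X_L = ωL = 15.01 Ω
X_C = 1/(ωC) = 79.59 Ω
Parallel: admittances add. Y = 1/R + 1/(jωL) + jωC
Y = (0.2137 − j0.05407) S
|Y| = 0.2204 S → |Z| = 1/|Y| = 4.537 Ω, ∠Z = −∠Y = 14.20°

4.537 Ω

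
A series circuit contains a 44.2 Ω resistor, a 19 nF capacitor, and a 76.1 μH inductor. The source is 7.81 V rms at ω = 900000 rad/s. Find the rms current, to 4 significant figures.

X_L = ωL = 68.49 Ω
X_C = 1/(ωC) = 58.48 Ω
Net reactance X = X_L − X_C = 10.01 Ω
Z = 44.20 + j10.01 Ω
|Z| = √(44.20² + 10.01²) = 45.32 Ω
I = V/|Z| = 7.81/45.32 = 172.3 mA

172.3 mA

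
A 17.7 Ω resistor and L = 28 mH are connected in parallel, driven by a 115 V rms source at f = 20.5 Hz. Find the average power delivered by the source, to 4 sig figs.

ω = 2πf = 128.8 rad/s
X_L = ωL = 3.607 Ω
Parallel: admittances add. Y = 1/R + 1/(jωL)
Y = (0.05650 − j0.2773) S
|Y| = 0.2830 S → |Z| = 1/|Y| = 3.534 Ω, ∠Z = −∠Y = 78.48°
I = V/|Z| = 32.54 A
P = VI cos φ = 115 × 32.54 × cos(78.48°) = 747.2 W

747.2 W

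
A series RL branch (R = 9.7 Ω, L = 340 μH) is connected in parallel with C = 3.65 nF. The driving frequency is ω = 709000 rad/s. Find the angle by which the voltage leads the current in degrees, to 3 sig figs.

X_L = ωL = 241 Ω
X_C = 1/(ωC) = 386 Ω
Branch 1 (R+jX_L): Z₁ = 9.70 + j241 Ω, |Z₁| = 241 Ω
Branch 2 (−jX_C): Z₂ = −j386 Ω
Parallel: Z = Z₁Z₂/(Z₁+Z₂), |Z| = 640 Ω, ∠Z = 83.9°

83.9°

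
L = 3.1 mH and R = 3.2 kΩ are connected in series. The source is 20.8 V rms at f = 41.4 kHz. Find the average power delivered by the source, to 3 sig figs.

ω = 2πf = 260100 rad/s
X_L = ωL = 806 Ω
Z = 3200 + j806 Ω
|Z| = √(3200² + 806²) = 3300 Ω
∠Z = arctan(806/3200) = 14.1°
I = V/|Z| = 6.30 mA
P = VI cos φ = 20.8 × 0.00630 × cos(14.1°) = 127 mW

127 mW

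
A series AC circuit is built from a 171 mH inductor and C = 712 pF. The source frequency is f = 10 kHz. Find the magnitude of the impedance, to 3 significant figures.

11600 Ω

ω = 2πf = 62830 rad/s
X_L = ωL = 10700 Ω
X_C = 1/(ωC) = 22400 Ω
Net reactance X = X_L − X_C = -11600 Ω
Z = − j11600 Ω
|Z| = √(0² + 11600²) = 11600 Ω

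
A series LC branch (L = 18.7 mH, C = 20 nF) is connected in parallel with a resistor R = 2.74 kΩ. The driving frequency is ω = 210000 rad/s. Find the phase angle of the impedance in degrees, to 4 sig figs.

36.60°

X_L = ωL = 3927 Ω
X_C = 1/(ωC) = 238.1 Ω
Branch 1: Z₁ = R = 2740 Ω
Branch 2 (series LC): Z₂ = j(X_L − X_C) = j3689 Ω
Parallel: Z = Z₁Z₂/(Z₁+Z₂), |Z| = 2200 Ω, ∠Z = 36.60°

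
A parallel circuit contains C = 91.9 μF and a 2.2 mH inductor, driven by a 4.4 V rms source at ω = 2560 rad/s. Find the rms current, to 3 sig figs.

254 mA

X_L = ωL = 5.63 Ω
X_C = 1/(ωC) = 4.25 Ω
Parallel: admittances add. Y = 1/(jωL) + jωC
Y = (0 + j0.0577) S
|Y| = 0.0577 S → |Z| = 1/|Y| = 17.3 Ω, ∠Z = −∠Y = -90.0°
I = V/|Z| = 4.4/17.3 = 254 mA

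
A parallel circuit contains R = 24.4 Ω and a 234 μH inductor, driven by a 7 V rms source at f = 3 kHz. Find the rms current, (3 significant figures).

ω = 2πf = 18850 rad/s
X_L = ωL = 4.41 Ω
Parallel: admittances add. Y = 1/R + 1/(jωL)
Y = (0.0410 − j0.227) S
|Y| = 0.230 S → |Z| = 1/|Y| = 4.34 Ω, ∠Z = −∠Y = 79.8°
I = V/|Z| = 7/4.34 = 1.61 A

1.61 A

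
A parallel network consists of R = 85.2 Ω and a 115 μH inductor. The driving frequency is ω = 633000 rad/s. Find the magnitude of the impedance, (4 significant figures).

55.34 Ω

X_L = ωL = 72.80 Ω
Parallel: admittances add. Y = 1/R + 1/(jωL)
Y = (0.01174 − j0.01374) S
|Y| = 0.01807 S → |Z| = 1/|Y| = 55.34 Ω, ∠Z = −∠Y = 49.49°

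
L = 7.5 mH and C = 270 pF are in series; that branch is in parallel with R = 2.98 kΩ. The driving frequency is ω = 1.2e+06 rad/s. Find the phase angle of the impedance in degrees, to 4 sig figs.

26.74°

X_L = ωL = 9000 Ω
X_C = 1/(ωC) = 3086 Ω
Branch 1: Z₁ = R = 2980 Ω
Branch 2 (series LC): Z₂ = j(X_L − X_C) = j5914 Ω
Parallel: Z = Z₁Z₂/(Z₁+Z₂), |Z| = 2661 Ω, ∠Z = 26.74°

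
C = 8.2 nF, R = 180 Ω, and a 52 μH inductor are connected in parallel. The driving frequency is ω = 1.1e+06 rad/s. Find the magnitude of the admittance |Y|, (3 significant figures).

10.1 mS

X_L = ωL = 57.2 Ω
X_C = 1/(ωC) = 111 Ω
Parallel: admittances add. Y = 1/R + 1/(jωL) + jωC
Y = (0.00556 − j0.00846) S
|Y| = 0.0101 S → |Z| = 1/|Y| = 98.8 Ω, ∠Z = −∠Y = 56.7°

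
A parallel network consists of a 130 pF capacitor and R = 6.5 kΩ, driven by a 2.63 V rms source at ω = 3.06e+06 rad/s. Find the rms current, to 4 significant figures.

X_C = 1/(ωC) = 2514 Ω
Parallel: admittances add. Y = 1/R + jωC
Y = (0.0001538 + j0.0003978) S
|Y| = 0.0004265 S → |Z| = 1/|Y| = 2345 Ω, ∠Z = −∠Y = -68.86°
I = V/|Z| = 2.63/2345 = 1.122 mA

1.122 mA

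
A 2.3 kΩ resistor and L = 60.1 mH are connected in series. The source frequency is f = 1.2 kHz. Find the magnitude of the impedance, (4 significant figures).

2344 Ω

ω = 2πf = 7540 rad/s
X_L = ωL = 453.1 Ω
Z = 2300 + j453.1 Ω
|Z| = √(2300² + 453.1²) = 2344 Ω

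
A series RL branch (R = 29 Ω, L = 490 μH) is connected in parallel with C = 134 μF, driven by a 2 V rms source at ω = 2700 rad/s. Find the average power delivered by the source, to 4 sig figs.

X_L = ωL = 1.323 Ω
X_C = 1/(ωC) = 2.764 Ω
Branch 1 (R+jX_L): Z₁ = 29.00 + j1.323 Ω, |Z₁| = 29.03 Ω
Branch 2 (−jX_C): Z₂ = −j2.764 Ω
Parallel: Z = Z₁Z₂/(Z₁+Z₂), |Z| = 2.763 Ω, ∠Z = -84.54°
I = V/|Z| = 723.7 mA
P = VI cos φ = 2 × 0.7237 × cos(-84.54°) = 137.6 mW

137.6 mW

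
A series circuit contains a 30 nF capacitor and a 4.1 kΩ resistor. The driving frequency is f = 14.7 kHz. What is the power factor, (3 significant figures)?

0.996

ω = 2πf = 92360 rad/s
X_C = 1/(ωC) = 361 Ω
Z = 4100 − j361 Ω
|Z| = √(4100² + 361²) = 4120 Ω
∠Z = arctan(-361/4100) = -5.03°
cos φ = cos(-5.03°) = 0.996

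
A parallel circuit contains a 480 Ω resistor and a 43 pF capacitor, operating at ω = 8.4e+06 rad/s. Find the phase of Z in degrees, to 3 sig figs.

X_C = 1/(ωC) = 2770 Ω
Parallel: admittances add. Y = 1/R + jωC
Y = (0.00208 + j0.000361) S
|Y| = 0.00211 S → |Z| = 1/|Y| = 473 Ω, ∠Z = −∠Y = -9.84°

-9.84°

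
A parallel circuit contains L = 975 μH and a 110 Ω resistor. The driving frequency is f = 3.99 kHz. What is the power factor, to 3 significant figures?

0.217

ω = 2πf = 25070 rad/s
X_L = ωL = 24.4 Ω
Parallel: admittances add. Y = 1/R + 1/(jωL)
Y = (0.00909 − j0.0409) S
|Y| = 0.0419 S → |Z| = 1/|Y| = 23.9 Ω, ∠Z = −∠Y = 77.5°
cos φ = cos(77.5°) = 0.217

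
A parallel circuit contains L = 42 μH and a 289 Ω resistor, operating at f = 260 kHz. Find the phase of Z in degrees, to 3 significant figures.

ω = 2πf = 1.634e+06 rad/s
X_L = ωL = 68.6 Ω
Parallel: admittances add. Y = 1/R + 1/(jωL)
Y = (0.00346 − j0.0146) S
|Y| = 0.0150 S → |Z| = 1/|Y| = 66.8 Ω, ∠Z = −∠Y = 76.6°

76.6°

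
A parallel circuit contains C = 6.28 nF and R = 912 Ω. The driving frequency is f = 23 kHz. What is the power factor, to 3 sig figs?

0.770

ω = 2πf = 144500 rad/s
X_C = 1/(ωC) = 1100 Ω
Parallel: admittances add. Y = 1/R + jωC
Y = (0.00110 + j0.000908) S
|Y| = 0.00142 S → |Z| = 1/|Y| = 703 Ω, ∠Z = −∠Y = -39.6°
cos φ = cos(-39.6°) = 0.770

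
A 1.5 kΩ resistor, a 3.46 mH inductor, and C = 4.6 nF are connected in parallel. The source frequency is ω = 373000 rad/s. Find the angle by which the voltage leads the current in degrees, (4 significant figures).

-54.68°

X_L = ωL = 1291 Ω
X_C = 1/(ωC) = 582.8 Ω
Parallel: admittances add. Y = 1/R + 1/(jωL) + jωC
Y = (0.0006667 + j0.0009410) S
|Y| = 0.001153 S → |Z| = 1/|Y| = 867.2 Ω, ∠Z = −∠Y = -54.68°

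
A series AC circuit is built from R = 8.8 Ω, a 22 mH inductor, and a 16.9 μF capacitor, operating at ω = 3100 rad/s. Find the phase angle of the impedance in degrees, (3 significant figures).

X_L = ωL = 68.2 Ω
X_C = 1/(ωC) = 19.1 Ω
Net reactance X = X_L − X_C = 49.1 Ω
Z = 8.80 + j49.1 Ω
|Z| = √(8.80² + 49.1²) = 49.9 Ω
∠Z = arctan(49.1/8.80) = 79.8°

79.8°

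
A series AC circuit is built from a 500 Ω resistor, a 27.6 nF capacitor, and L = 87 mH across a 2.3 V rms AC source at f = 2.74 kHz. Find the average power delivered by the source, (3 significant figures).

4.28 mW

ω = 2πf = 17220 rad/s
X_L = ωL = 1500 Ω
X_C = 1/(ωC) = 2100 Ω
Net reactance X = X_L − X_C = -607 Ω
Z = 500 − j607 Ω
|Z| = √(500² + 607²) = 786 Ω
∠Z = arctan(-607/500) = -50.5°
I = V/|Z| = 2.93 mA
P = VI cos φ = 2.3 × 0.00293 × cos(-50.5°) = 4.28 mW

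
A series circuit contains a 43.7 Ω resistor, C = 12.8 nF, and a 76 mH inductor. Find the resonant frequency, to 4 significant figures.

ω₀ = 1/√(LC) = 1/√(0.076 × 1.28e-08) = 32060 rad/s
f₀ = ω₀/(2π) = 5.103 kHz

5.103 kHz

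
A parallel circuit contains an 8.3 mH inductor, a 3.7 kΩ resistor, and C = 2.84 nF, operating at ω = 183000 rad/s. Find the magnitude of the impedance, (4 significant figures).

3292 Ω

X_L = ωL = 1519 Ω
X_C = 1/(ωC) = 1924 Ω
Parallel: admittances add. Y = 1/R + 1/(jωL) + jωC
Y = (0.0002703 − j0.0001387) S
|Y| = 0.0003038 S → |Z| = 1/|Y| = 3292 Ω, ∠Z = −∠Y = 27.16°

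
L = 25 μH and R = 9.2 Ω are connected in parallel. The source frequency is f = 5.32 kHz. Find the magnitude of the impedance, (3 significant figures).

0.832 Ω

ω = 2πf = 33430 rad/s
X_L = ωL = 0.836 Ω
Parallel: admittances add. Y = 1/R + 1/(jωL)
Y = (0.109 − j1.20) S
|Y| = 1.20 S → |Z| = 1/|Y| = 0.832 Ω, ∠Z = −∠Y = 84.8°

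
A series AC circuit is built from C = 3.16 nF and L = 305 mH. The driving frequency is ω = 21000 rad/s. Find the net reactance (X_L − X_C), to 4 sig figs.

-8664 Ω

X_L = ωL = 6405 Ω
X_C = 1/(ωC) = 15070 Ω
X = 6405 − 15070 = -8664 Ω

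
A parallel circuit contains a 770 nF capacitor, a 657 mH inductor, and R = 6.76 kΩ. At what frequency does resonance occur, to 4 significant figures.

ω₀ = 1/√(LC) = 1/√(0.657 × 7.7e-07) = 1406 rad/s
f₀ = ω₀/(2π) = 223.8 Hz

223.8 Hz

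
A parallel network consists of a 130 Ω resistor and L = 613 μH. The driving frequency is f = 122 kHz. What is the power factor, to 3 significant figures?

ω = 2πf = 766500 rad/s
X_L = ωL = 470 Ω
Parallel: admittances add. Y = 1/R + 1/(jωL)
Y = (0.00769 − j0.00213) S
|Y| = 0.00798 S → |Z| = 1/|Y| = 125 Ω, ∠Z = −∠Y = 15.5°
cos φ = cos(15.5°) = 0.964

0.964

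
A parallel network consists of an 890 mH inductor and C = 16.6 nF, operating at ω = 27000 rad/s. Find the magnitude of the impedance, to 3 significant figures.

X_L = ωL = 24000 Ω
X_C = 1/(ωC) = 2230 Ω
Parallel: admittances add. Y = 1/(jωL) + jωC
Y = (0 + j0.000407) S
|Y| = 0.000407 S → |Z| = 1/|Y| = 2460 Ω, ∠Z = −∠Y = -90.0°

2460 Ω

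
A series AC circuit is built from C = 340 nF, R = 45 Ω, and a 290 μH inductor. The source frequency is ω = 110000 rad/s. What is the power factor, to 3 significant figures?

0.993

X_L = ωL = 31.9 Ω
X_C = 1/(ωC) = 26.7 Ω
Net reactance X = X_L − X_C = 5.16 Ω
Z = 45.0 + j5.16 Ω
|Z| = √(45.0² + 5.16²) = 45.3 Ω
∠Z = arctan(5.16/45.0) = 6.54°
cos φ = cos(6.54°) = 0.993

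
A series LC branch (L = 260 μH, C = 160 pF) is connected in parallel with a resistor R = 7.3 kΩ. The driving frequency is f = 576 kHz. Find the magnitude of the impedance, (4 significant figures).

ω = 2πf = 3.619e+06 rad/s
X_L = ωL = 941.0 Ω
X_C = 1/(ωC) = 1727 Ω
Branch 1: Z₁ = R = 7300 Ω
Branch 2 (series LC): Z₂ = j(X_L − X_C) = −j786.0 Ω
Parallel: Z = Z₁Z₂/(Z₁+Z₂), |Z| = 781.5 Ω, ∠Z = -83.85°

781.5 Ω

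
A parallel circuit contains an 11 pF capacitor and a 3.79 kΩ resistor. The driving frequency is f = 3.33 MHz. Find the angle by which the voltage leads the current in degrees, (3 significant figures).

ω = 2πf = 2.092e+07 rad/s
X_C = 1/(ωC) = 4340 Ω
Parallel: admittances add. Y = 1/R + jωC
Y = (0.000264 + j0.000230) S
|Y| = 0.000350 S → |Z| = 1/|Y| = 2860 Ω, ∠Z = −∠Y = -41.1°

-41.1°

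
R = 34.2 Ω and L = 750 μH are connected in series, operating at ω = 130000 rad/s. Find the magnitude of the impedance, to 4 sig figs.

X_L = ωL = 97.50 Ω
Z = 34.20 + j97.50 Ω
|Z| = √(34.20² + 97.50²) = 103.3 Ω

103.3 Ω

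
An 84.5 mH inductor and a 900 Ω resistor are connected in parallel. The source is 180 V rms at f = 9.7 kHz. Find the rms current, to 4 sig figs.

ω = 2πf = 60950 rad/s
X_L = ωL = 5150 Ω
Parallel: admittances add. Y = 1/R + 1/(jωL)
Y = (0.001111 − j0.0001942) S
|Y| = 0.001128 S → |Z| = 1/|Y| = 886.6 Ω, ∠Z = −∠Y = 9.913°
I = V/|Z| = 180/886.6 = 203.0 mA

203.0 mA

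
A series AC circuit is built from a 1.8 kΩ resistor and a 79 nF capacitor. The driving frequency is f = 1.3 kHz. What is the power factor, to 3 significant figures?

0.758

ω = 2πf = 8168 rad/s
X_C = 1/(ωC) = 1550 Ω
Z = 1800 − j1550 Ω
|Z| = √(1800² + 1550²) = 2380 Ω
∠Z = arctan(-1550/1800) = -40.7°
cos φ = cos(-40.7°) = 0.758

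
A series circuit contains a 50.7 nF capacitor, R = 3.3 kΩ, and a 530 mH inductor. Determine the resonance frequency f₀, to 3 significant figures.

971 Hz

ω₀ = 1/√(LC) = 1/√(0.53 × 5.07e-08) = 6100 rad/s
f₀ = ω₀/(2π) = 971 Hz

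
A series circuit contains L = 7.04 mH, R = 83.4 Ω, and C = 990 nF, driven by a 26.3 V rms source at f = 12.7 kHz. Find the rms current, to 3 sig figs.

ω = 2πf = 79800 rad/s
X_L = ωL = 562 Ω
X_C = 1/(ωC) = 12.7 Ω
Net reactance X = X_L − X_C = 549 Ω
Z = 83.4 + j549 Ω
|Z| = √(83.4² + 549²) = 555 Ω
I = V/|Z| = 26.3/555 = 47.4 mA

47.4 mA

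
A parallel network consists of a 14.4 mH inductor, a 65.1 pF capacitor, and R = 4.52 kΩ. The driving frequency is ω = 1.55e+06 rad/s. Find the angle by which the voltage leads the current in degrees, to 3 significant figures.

-14.2°

X_L = ωL = 22300 Ω
X_C = 1/(ωC) = 9910 Ω
Parallel: admittances add. Y = 1/R + 1/(jωL) + jωC
Y = (0.000221 + j5.61e-05) S
|Y| = 0.000228 S → |Z| = 1/|Y| = 4380 Ω, ∠Z = −∠Y = -14.2°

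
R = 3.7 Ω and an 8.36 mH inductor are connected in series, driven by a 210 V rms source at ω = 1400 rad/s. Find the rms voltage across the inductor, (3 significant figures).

X_L = ωL = 11.7 Ω
Z = 3.70 + j11.7 Ω
|Z| = √(3.70² + 11.7²) = 12.3 Ω
I = V/|Z| = 17.1 A
V_L = I·|Z_L| = 17.1 × 11.7 = 200 V

200 V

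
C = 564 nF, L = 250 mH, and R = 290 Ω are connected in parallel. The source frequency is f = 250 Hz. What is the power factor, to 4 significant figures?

0.9010

ω = 2πf = 1571 rad/s
X_L = ωL = 392.7 Ω
X_C = 1/(ωC) = 1129 Ω
Parallel: admittances add. Y = 1/R + 1/(jωL) + jωC
Y = (0.003448 − j0.001661) S
|Y| = 0.003827 S → |Z| = 1/|Y| = 261.3 Ω, ∠Z = −∠Y = 25.71°
cos φ = cos(25.71°) = 0.9010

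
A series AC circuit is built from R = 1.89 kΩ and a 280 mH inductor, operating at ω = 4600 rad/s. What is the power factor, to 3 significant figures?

X_L = ωL = 1290 Ω
Z = 1890 + j1290 Ω
|Z| = √(1890² + 1290²) = 2290 Ω
∠Z = arctan(1290/1890) = 34.3°
cos φ = cos(34.3°) = 0.826

0.826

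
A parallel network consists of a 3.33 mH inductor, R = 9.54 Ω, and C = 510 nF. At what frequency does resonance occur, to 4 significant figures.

ω₀ = 1/√(LC) = 1/√(0.00333 × 5.1e-07) = 24270 rad/s
f₀ = ω₀/(2π) = 3.862 kHz

3.862 kHz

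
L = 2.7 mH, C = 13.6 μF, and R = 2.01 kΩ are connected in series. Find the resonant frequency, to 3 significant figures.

ω₀ = 1/√(LC) = 1/√(0.0027 × 1.36e-05) = 5219 rad/s
f₀ = ω₀/(2π) = 831 Hz

831 Hz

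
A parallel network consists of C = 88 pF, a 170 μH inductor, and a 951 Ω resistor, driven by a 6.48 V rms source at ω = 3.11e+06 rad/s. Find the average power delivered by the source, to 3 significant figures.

44.2 mW

X_L = ωL = 529 Ω
X_C = 1/(ωC) = 3650 Ω
Parallel: admittances add. Y = 1/R + 1/(jωL) + jωC
Y = (0.00105 − j0.00162) S
|Y| = 0.00193 S → |Z| = 1/|Y| = 518 Ω, ∠Z = −∠Y = 57.0°
I = V/|Z| = 12.5 mA
P = VI cos φ = 6.48 × 0.0125 × cos(57.0°) = 44.2 mW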